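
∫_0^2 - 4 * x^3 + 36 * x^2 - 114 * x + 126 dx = 104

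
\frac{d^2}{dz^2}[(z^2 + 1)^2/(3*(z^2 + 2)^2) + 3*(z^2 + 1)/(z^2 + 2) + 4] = (-66*z^4 - 68*z^2 + 80)/(3*z^8 + 24*z^6 + 72*z^4 + 96*z^2 + 48)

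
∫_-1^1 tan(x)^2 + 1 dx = 2*tan(1)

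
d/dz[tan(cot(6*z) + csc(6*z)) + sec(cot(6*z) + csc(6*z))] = -3*(sin(1/tan(3*z))/tan(6*z) + 1/tan(6*z) + sin(1/tan(3*z))/(2*sin(3*z)*cos(3*z)) + 1/(2*sin(3*z)*cos(3*z)))/(sin(3*z)*cos(3*z)*cos(1/tan(3*z))^2)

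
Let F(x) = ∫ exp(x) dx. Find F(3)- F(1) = -E + exp(3)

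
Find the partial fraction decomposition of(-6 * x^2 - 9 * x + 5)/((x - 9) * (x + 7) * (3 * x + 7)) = 15/(119*(3*x + 7)) - 113/(112*(x + 7)) - 281/(272*(x - 9))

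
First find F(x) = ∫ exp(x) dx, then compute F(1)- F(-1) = E - exp(-1)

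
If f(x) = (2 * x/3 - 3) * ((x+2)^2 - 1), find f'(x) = 2*x^2 - 2*x/3 - 10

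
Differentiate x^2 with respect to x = 2*x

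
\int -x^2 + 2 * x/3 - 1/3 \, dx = -x^3/3 + x^2/3 - x/3 + C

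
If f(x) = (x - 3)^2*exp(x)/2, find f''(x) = x^2*exp(x)/2 - x*exp(x) - exp(x)/2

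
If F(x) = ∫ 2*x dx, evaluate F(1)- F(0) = 1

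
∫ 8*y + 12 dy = 4*y^2 + 12*y + C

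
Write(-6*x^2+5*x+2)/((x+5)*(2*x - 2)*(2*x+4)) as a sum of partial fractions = -173/(72*(x + 5)) + 8/(9*(x + 2)) + 1/(72*(x - 1))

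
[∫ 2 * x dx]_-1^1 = 0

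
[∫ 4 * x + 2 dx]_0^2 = 12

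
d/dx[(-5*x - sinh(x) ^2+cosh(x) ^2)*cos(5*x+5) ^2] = 25*x*sin(10*(x + 1)) - 5*sin(10*(x + 1)) - 5*cos(10*(x + 1))/2 - 5/2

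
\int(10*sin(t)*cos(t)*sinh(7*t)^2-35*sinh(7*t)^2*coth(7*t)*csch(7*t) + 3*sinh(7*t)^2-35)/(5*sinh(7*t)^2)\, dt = 3*t/5 + sin(t)^2 + coth(7*t) + csch(7*t) + C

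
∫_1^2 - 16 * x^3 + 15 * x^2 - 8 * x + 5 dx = -32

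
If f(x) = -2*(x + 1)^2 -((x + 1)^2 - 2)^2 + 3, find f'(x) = -4*x^3 - 12*x^2 - 8*x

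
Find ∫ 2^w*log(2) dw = 2^w + C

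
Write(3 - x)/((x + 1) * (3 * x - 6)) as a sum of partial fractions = -4/(9*(x + 1)) + 1/(9*(x - 2))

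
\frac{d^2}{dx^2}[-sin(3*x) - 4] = 9*sin(3*x)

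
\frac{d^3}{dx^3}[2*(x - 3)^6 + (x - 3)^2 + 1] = 240*x^3 - 2160*x^2 + 6480*x - 6480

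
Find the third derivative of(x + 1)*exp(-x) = (2 - x)*exp(-x)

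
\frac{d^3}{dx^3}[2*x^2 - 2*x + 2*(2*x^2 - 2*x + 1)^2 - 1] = 192*x - 96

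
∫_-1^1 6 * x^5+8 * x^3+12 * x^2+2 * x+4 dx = 16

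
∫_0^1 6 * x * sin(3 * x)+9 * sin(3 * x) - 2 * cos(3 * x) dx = 3 - 5*cos(3)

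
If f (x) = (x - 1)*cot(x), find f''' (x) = -6*x*cot(x)^4 - 8*x*cot(x)^2 - 2*x + 6*cot(x)^4 + 6*cot(x)^3 + 8*cot(x)^2 + 6*cot(x) + 2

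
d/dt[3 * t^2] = 6*t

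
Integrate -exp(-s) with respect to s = exp(-s) + C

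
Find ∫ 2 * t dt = t^2 + C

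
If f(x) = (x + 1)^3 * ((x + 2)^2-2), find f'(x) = 5*x^4 + 28*x^3 + 51*x^2 + 38*x + 10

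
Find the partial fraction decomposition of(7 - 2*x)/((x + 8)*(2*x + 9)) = 32/(7*(2*x + 9)) - 23/(7*(x + 8))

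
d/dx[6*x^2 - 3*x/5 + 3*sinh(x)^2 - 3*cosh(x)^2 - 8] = 12*x - 3/5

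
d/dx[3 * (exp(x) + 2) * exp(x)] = 6*exp(2*x) + 6*exp(x)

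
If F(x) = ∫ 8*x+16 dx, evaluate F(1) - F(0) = 20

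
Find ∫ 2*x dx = x^2 + C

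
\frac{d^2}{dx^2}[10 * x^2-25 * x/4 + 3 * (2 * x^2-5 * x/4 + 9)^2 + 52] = 144*x^2 - 90*x + 1963/8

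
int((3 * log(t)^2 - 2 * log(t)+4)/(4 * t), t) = (log(t)^2 - log(t) + 4)*log(t)/4 + C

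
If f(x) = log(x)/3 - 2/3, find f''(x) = -1/(3*x^2)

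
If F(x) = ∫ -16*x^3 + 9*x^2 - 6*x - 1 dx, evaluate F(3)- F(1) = -268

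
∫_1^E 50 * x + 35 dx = -72 + (3 + 5*E)*(4 + 5*E)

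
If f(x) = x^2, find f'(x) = 2*x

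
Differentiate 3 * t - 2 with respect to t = 3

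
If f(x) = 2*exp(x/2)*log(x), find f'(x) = (x*exp(x/2)*log(x) + 2*exp(x/2))/x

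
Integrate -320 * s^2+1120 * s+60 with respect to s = -320*s^3/3 + 560*s^2 + 60*s + C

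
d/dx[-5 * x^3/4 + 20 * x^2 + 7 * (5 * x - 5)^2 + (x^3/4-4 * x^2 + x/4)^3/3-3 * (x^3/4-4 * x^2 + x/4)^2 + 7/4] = 3*x^8/64 - 2*x^7 + 1799*x^6/64 - 1057*x^5/8 + 3205*x^4/64 - 389*x^3/2 + 913*x^2/64 + 3117*x/8 - 350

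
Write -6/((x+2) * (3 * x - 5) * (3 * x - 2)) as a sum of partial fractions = 3/(4*(3*x - 2)) - 6/(11*(3*x - 5)) - 3/(44*(x + 2))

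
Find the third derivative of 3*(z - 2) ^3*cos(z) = 3*z^3*sin(z) - 18*z^2*sin(z) - 27*z^2*cos(z) - 18*z*sin(z) + 108*z*cos(z) + 84*sin(z) - 90*cos(z)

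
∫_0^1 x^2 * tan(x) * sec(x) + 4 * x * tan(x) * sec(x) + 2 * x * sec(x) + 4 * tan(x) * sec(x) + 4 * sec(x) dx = -4 + 9*sec(1)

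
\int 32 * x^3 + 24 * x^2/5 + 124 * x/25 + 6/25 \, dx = 8*x^4 + 8*x^3/5 + 62*x^2/25 + 6*x/25 + C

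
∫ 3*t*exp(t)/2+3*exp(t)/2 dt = 3*t*exp(t)/2 + C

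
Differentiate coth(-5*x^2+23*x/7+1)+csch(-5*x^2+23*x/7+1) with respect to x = (70*x*cosh(-5*x^2 + 23*x/7 + 1) + 70*x - 23*cosh(-5*x^2 + 23*x/7 + 1) - 23)/(7*sinh(-5*x^2 + 23*x/7 + 1)^2)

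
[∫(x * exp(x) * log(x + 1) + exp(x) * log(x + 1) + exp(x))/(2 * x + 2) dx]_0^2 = exp(2)*log(3)/2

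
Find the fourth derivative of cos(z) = cos(z)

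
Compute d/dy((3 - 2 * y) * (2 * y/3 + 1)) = -8*y/3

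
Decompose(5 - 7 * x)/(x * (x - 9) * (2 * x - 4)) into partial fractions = 9/(28*(x - 2)) - 29/(63*(x - 9)) + 5/(36*x)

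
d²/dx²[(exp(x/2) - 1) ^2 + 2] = -exp(x/2)/2 + exp(x)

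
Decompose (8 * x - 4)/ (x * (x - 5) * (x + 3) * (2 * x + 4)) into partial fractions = 7/(12*(x + 3)) - 5/(7*(x + 2)) + 9/(140*(x - 5)) + 1/(15*x)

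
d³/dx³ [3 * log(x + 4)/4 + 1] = 3/(2*x^3 + 24*x^2 + 96*x + 128)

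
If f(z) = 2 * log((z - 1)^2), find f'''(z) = 8/(z^3 - 3*z^2 + 3*z - 1)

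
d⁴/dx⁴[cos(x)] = cos(x)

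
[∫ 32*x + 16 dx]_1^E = -36 + (2 + 4*E)^2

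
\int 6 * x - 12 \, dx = 3*x^2 - 12*x + C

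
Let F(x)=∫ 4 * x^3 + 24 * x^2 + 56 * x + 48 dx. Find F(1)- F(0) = 85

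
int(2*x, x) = x^2 + C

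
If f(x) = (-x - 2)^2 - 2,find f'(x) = 2*x + 4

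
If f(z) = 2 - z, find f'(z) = -1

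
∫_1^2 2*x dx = 3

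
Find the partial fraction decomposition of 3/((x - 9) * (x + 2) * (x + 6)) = 1/(20*(x + 6)) - 3/(44*(x + 2)) + 1/(55*(x - 9))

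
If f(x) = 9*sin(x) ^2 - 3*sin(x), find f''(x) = 3*sin(x) + 18*cos(2*x)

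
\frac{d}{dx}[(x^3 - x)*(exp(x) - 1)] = x^3*exp(x) + 3*x^2*exp(x) - 3*x^2 - x*exp(x) - exp(x) + 1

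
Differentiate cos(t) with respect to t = -sin(t)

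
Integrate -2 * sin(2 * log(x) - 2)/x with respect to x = cos(2*log(x) - 2) + C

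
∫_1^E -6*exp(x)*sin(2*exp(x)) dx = -3*cos(2*E) + 3*cos(2*exp(E))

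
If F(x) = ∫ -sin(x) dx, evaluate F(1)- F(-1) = 0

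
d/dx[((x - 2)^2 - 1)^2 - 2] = 4*x^3 - 24*x^2 + 44*x - 24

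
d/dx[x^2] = 2*x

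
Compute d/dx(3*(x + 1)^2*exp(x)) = 3*x^2*exp(x) + 12*x*exp(x) + 9*exp(x)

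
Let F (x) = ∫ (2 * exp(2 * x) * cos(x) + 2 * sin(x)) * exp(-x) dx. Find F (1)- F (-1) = 2*(E - exp(-1))*cos(1)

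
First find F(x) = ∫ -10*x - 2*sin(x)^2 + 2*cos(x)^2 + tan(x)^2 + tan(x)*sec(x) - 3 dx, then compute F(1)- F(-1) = -8 + 2*sin(2) + 2*tan(1)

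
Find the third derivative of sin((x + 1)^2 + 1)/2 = -4*x^3*cos(x^2 + 2*x + 2) - 12*x^2*cos(x^2 + 2*x + 2) - 6*x*sin(x^2 + 2*x + 2) - 12*x*cos(x^2 + 2*x + 2) - 6*sin(x^2 + 2*x + 2) - 4*cos(x^2 + 2*x + 2)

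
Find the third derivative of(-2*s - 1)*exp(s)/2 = -s*exp(s) - 7*exp(s)/2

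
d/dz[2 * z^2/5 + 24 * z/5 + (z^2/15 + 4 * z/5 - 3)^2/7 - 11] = 4*z^3/1575 + 8*z^2/175 + 152*z/175 + 144/35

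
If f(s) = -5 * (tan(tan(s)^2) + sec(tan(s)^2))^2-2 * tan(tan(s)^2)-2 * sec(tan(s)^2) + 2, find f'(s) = 4*(-5*sin(1 - 1/cos(s)^2)^2/cos(1 - 1/cos(s)^2) + sin(1 - 1/cos(s)^2) + 10*sin(1 - 1/cos(s)^2)/cos(1 - 1/cos(s)^2) - 1 - 5/cos(1 - 1/cos(s)^2))*sin(s)/(cos(s)^3*cos(1 - 1/cos(s)^2)^2)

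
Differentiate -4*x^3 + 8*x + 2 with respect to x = 8 - 12*x^2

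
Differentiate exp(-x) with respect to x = -exp(-x)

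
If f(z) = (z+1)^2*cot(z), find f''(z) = 2*z^2/tan(z) + 2*z^2/tan(z)^3 - 4*z + 4*z/tan(z) - 4*z/tan(z)^2 + 4*z/tan(z)^3 - 4 + 4/tan(z) - 4/tan(z)^2 + 2/tan(z)^3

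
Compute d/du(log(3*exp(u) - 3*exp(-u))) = (exp(2*u) + 1)/(exp(2*u) - 1)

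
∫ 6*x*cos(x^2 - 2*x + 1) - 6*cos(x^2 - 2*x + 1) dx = 3*sin((x - 1)^2) + C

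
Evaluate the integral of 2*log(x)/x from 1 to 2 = log(2)^2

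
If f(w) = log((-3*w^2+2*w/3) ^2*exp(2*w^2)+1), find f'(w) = (324*w^5*exp(2*w^2) - 144*w^4*exp(2*w^2) + 340*w^3*exp(2*w^2) - 108*w^2*exp(2*w^2) + 8*w*exp(2*w^2))/(81*w^4*exp(2*w^2) - 36*w^3*exp(2*w^2) + 4*w^2*exp(2*w^2) + 9)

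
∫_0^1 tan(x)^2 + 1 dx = tan(1)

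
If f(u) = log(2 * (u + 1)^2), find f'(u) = 2/(u + 1)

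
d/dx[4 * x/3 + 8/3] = 4/3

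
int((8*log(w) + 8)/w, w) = 4*(log(w) + 1)^2 + C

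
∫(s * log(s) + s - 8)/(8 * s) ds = (s - 8)*log(s)/8 + C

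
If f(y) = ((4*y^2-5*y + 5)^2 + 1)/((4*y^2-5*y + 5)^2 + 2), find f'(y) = (64*y^3 - 120*y^2 + 130*y - 50)/(256*y^8 - 1280*y^7 + 3680*y^6 - 6800*y^5 + 9089*y^4 - 8660*y^3 + 6010*y^2 - 2700*y + 729)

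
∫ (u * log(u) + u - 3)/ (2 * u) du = (u - 3)*log(u)/2 + C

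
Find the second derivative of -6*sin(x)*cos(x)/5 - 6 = 12*sin(2*x)/5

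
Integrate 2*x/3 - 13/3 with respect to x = x^2/3 - 13*x/3 + C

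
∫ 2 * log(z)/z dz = log(z)^2 + C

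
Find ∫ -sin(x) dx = cos(x) + C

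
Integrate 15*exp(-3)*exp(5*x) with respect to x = 3*exp(5*x - 3) + C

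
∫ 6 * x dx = 3*x^2 + C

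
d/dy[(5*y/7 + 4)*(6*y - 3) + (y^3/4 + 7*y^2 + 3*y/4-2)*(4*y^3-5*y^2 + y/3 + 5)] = 6*y^5 + 535*y^4/4 - 383*y^3/3 - 49*y^2/2 + 1387*y/14 + 2095/84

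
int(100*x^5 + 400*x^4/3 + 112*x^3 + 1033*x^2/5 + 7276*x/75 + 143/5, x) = 50*x^6/3 + 80*x^5/3 + 28*x^4 + 1033*x^3/15 + 3638*x^2/75 + 143*x/5 + C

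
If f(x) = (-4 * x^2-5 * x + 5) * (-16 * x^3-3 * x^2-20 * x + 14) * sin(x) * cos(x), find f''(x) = -128*x^5*sin(2*x) - 184*x^4*sin(2*x) + 640*x^4*cos(2*x) + 610*x^3*sin(2*x) + 736*x^3*cos(2*x) + 494*x^2*sin(2*x) + 90*x^2*cos(2*x) + 385*x*sin(2*x) + 116*x*cos(2*x) - 111*sin(2*x) - 340*cos(2*x)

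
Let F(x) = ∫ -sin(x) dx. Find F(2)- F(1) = -cos(1) + cos(2)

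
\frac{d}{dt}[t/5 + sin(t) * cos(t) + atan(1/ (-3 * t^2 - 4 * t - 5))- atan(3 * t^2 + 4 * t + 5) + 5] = cos(2*t) + 1/5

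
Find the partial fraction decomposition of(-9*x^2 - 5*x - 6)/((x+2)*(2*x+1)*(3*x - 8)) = -375/(133*(3*x - 8)) + 23/(57*(2*x + 1)) - 16/(21*(x + 2))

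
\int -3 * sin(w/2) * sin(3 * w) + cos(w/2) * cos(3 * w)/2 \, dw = sin(w/2)*cos(3*w) + C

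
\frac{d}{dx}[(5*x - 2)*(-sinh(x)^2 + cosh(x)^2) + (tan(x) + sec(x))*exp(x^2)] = 2*x*exp(x^2)*tan(x) + 2*x*exp(x^2)/cos(x) + exp(x^2)*sin(x)/cos(x)^2 + exp(x^2)/cos(x)^2 + 5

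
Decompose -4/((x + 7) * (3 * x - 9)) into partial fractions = 2/(15*(x + 7)) - 2/(15*(x - 3))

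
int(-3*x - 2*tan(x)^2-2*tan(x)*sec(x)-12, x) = -3*x^2/2 - 10*x - 2*tan(x) - 2/cos(x) + C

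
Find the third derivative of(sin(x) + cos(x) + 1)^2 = -8*cos(2*x) - 2*sqrt(2)*cos(x + pi/4)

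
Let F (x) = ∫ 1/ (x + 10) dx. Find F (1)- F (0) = -log(5) + log(11/2)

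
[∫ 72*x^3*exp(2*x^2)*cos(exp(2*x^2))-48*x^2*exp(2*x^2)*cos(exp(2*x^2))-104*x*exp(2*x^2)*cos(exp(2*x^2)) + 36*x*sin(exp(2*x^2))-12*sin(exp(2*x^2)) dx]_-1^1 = -24*sin(exp(2))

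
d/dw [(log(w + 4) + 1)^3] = (3*log(w + 4)^2 + 6*log(w + 4) + 3)/(w + 4)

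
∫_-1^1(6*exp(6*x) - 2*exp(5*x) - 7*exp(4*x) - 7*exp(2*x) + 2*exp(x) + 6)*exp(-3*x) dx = -(E - exp(-1))^2 - 2*E + 2*exp(-1) + (-E + exp(-1))^2 - 2*(-E + exp(-1))^3 + 2*(E - exp(-1))^3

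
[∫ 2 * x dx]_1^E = -1 + exp(2)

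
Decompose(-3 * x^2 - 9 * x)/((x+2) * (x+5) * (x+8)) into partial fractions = -20/(3*(x + 8)) + 10/(3*(x + 5)) + 1/(3*(x + 2))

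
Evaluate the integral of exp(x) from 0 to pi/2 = -1 + exp(pi/2)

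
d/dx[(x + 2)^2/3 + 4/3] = 2*x/3 + 4/3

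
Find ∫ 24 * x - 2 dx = 12*x^2 - 2*x + C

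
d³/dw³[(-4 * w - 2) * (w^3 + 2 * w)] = -96*w - 12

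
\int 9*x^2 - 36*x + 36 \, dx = 3*x^3 - 18*x^2 + 36*x + C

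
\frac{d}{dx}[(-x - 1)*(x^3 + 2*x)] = -4*x^3 - 3*x^2 - 4*x - 2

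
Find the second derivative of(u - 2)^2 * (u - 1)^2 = 12*u^2 - 36*u + 26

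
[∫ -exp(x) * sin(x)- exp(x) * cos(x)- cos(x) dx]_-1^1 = -(1 + E)^2*exp(-1)*sin(1)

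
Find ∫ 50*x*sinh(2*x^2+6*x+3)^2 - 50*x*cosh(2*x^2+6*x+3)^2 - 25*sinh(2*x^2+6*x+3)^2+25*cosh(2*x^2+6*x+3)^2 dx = -25*x^2 + 25*x + C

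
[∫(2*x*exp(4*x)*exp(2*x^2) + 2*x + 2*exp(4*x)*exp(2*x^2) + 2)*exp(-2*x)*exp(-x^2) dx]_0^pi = -exp(1 - (1 + pi)^2) + exp(-1 + (1 + pi)^2)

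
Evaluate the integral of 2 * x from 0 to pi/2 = pi^2/4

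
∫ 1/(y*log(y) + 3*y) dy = log(log(y) + 3) + C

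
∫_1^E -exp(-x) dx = -exp(-1) + exp(-E)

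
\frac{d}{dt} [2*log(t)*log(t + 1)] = (2*t*log(t) + 2*t*log(t + 1) + 2*log(t + 1))/(t^2 + t)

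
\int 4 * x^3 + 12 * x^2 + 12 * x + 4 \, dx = x^4 + 4*x^3 + 6*x^2 + 4*x + C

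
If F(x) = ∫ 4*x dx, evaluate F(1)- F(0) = 2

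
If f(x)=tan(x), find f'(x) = cos(x)^(-2)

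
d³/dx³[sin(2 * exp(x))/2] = (-4*exp(2*x)*cos(2*exp(x)) - 6*exp(x)*sin(2*exp(x)) + cos(2*exp(x)))*exp(x)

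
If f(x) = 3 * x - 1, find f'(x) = 3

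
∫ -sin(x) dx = cos(x) + C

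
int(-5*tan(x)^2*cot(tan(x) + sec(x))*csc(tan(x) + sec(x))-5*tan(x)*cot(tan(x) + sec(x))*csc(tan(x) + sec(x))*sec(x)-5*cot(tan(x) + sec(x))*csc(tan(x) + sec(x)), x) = 5*csc(tan(x) + sec(x)) + C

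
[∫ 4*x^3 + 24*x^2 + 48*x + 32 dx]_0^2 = 240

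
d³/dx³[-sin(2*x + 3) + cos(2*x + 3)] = 8*sin(2*x + 3) + 8*cos(2*x + 3)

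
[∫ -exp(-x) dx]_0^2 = -1 + exp(-2)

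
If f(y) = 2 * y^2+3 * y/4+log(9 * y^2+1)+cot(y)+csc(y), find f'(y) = (144*y^3 - 36*y^2*cot(y)^2 - 36*y^2*cot(y)*csc(y) - 9*y^2 + 88*y - 4*cot(y)^2 - 4*cot(y)*csc(y) - 1)/(36*y^2 + 4)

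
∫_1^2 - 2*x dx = -3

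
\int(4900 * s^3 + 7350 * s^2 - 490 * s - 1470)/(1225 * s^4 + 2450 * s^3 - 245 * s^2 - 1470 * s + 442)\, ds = log((35*s^2 + 35*s - 21)^2 + 1) + C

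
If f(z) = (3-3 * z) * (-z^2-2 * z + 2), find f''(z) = 18*z + 6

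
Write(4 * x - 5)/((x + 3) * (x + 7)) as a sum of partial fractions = 33/(4*(x + 7)) - 17/(4*(x + 3))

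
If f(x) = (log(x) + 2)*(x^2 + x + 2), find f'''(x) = (2*x^2 - x + 4)/x^3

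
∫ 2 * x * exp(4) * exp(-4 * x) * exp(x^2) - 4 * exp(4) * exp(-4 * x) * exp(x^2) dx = exp((x - 2)^2) + C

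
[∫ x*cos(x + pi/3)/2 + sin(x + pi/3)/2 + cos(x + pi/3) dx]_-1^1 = sqrt(3)*cos(1)/2 + sin(1)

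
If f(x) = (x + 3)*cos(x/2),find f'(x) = -x*sin(x/2)/2 - 3*sin(x/2)/2 + cos(x/2)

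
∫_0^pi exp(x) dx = -1 + exp(pi)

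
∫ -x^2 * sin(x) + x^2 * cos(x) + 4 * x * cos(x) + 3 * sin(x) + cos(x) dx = sqrt(2)*((x + 1)^2 - 2)*sin(x + pi/4) + C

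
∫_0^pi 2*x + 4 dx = -4 + (2 + pi)^2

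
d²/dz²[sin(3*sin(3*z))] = -27*sin(3*z)*cos(3*sin(3*z)) - 81*sin(3*sin(3*z))*cos(3*z)^2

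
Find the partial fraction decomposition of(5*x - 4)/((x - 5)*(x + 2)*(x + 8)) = -22/(39*(x + 8)) + 1/(3*(x + 2)) + 3/(13*(x - 5))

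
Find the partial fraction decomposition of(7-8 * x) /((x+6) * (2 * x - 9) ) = -58/(21*(2*x - 9)) - 55/(21*(x + 6))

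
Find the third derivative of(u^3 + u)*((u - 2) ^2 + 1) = 60*u^2 - 96*u + 36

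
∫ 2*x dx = x^2 + C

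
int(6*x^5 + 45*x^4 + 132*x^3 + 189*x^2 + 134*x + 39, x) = x^6 + 9*x^5 + 33*x^4 + 63*x^3 + 67*x^2 + 39*x + C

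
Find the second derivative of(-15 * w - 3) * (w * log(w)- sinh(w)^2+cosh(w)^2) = (-30*w*log(w) - 45*w - 3)/w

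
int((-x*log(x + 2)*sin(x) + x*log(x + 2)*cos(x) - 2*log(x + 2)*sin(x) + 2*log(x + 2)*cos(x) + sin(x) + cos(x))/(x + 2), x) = sqrt(2)*log(x + 2)*sin(x + pi/4) + C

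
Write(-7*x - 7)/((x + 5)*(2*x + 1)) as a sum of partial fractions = -7/(9*(2*x + 1)) - 28/(9*(x + 5))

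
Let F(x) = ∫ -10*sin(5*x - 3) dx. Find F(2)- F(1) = -2*cos(2) + 2*cos(7)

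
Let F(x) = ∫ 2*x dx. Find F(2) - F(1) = 3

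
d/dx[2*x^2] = 4*x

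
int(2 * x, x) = x^2 + C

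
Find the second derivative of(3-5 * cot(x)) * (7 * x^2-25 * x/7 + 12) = -70*x^2*cot(x)^3 - 70*x^2*cot(x) + 250*x*cot(x)^3/7 + 140*x*cot(x)^2 + 250*x*cot(x)/7 + 140*x - 120*cot(x)^3 - 250*cot(x)^2/7 - 190*cot(x) + 44/7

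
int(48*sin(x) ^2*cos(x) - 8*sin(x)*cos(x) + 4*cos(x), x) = 4*(4*sin(x)^2 - sin(x) + 1)*sin(x) + C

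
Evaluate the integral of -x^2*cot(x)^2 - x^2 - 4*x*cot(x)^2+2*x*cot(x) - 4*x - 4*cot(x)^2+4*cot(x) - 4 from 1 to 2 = 16*cot(2) - 9*cot(1)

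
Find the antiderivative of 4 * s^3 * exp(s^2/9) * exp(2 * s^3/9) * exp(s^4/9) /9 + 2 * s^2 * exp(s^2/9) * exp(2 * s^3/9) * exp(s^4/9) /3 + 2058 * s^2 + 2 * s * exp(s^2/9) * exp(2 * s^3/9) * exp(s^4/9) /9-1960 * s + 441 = -21*s + 2*(7*s - 3)^3 - 2*(7*s - 3)^2 + exp(s^2*(s + 1)^2/9) + C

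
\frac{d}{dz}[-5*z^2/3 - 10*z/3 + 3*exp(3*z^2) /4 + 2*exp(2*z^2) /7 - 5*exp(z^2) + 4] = 9*z*exp(3*z^2)/2 + 8*z*exp(2*z^2)/7 - 10*z*exp(z^2) - 10*z/3 - 10/3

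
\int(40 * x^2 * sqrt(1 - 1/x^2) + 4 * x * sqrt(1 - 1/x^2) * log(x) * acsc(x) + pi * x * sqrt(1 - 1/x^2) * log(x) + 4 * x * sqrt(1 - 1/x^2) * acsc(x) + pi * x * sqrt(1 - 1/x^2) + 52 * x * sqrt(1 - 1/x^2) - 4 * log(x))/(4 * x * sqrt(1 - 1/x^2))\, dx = x*(20*x + (4*acsc(x) + pi)*log(x) + 52)/4 + C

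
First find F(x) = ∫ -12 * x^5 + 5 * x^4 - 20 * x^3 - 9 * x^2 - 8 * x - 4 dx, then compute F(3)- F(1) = -1732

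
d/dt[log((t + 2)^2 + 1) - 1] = (2*t + 4)/(t^2 + 4*t + 5)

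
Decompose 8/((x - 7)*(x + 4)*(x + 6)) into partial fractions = 4/(13*(x + 6)) - 4/(11*(x + 4)) + 8/(143*(x - 7))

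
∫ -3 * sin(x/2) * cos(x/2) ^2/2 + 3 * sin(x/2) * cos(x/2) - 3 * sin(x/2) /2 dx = (cos(x/2) - 1)^3 + C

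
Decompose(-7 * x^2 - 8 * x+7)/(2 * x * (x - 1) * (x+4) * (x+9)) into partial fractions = 122/(225*(x + 9)) - 73/(200*(x + 4)) - 2/(25*(x - 1)) - 7/(72*x)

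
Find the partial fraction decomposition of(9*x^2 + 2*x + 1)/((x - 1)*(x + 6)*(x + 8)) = 187/(6*(x + 8)) - 313/(14*(x + 6)) + 4/(21*(x - 1))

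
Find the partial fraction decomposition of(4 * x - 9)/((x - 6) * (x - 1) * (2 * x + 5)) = -76/(119*(2*x + 5)) + 1/(7*(x - 1)) + 3/(17*(x - 6))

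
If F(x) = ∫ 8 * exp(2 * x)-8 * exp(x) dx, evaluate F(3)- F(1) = -(-2 + 2*E)^2 + (-2 + 2*exp(3))^2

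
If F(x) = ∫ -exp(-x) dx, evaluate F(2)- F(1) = -exp(-1) + exp(-2)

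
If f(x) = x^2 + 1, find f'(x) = 2*x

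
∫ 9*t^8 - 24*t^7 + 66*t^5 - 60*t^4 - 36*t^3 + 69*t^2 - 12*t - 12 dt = t^9 - 3*t^8 + 11*t^6 - 12*t^5 - 9*t^4 + 23*t^3 - 6*t^2 - 12*t + C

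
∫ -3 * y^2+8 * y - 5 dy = -y^3 + 4*y^2 - 5*y + C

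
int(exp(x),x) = exp(x) + C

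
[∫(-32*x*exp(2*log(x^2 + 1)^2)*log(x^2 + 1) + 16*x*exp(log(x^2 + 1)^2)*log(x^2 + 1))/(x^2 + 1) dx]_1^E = -4*exp(2*log(1 + exp(2))^2) - 4*exp(log(2)^2) + 4*exp(2*log(2)^2) + 4*exp(log(1 + exp(2))^2)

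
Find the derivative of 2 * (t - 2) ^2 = 4*t - 8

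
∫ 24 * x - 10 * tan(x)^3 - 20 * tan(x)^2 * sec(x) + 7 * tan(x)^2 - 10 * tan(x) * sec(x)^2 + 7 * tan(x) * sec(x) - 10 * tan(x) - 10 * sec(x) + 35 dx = 12*x^2 + 28*x - 5*(tan(x) + sec(x))^2 + 7*tan(x) + 7*sec(x) + C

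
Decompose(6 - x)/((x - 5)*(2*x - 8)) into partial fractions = -1/(x - 4) + 1/(2*(x - 5))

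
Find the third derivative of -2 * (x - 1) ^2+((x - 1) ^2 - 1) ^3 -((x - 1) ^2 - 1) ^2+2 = 120*x^3 - 360*x^2 + 264*x - 24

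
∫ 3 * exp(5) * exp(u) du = 3*exp(u + 5) + C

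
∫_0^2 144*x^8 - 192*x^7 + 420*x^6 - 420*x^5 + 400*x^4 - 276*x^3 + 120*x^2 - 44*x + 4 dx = 6944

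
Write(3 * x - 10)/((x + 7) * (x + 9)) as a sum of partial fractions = 37/(2*(x + 9)) - 31/(2*(x + 7))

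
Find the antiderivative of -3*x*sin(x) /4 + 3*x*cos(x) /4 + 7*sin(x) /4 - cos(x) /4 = sqrt(2)*(3*x - 4)*sin(x + pi/4)/4 + C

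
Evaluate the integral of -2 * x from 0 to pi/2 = -pi^2/4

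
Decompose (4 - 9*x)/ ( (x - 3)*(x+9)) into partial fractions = -85/(12*(x + 9)) - 23/(12*(x - 3))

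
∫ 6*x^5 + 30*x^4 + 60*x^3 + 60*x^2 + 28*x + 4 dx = x^6 + 6*x^5 + 15*x^4 + 20*x^3 + 14*x^2 + 4*x + C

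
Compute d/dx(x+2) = 1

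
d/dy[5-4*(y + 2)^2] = -8*y - 16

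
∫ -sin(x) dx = cos(x) + C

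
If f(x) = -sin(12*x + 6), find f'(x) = -12*cos(12*x + 6)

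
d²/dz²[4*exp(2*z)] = 16*exp(2*z)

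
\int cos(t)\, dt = sin(t) + C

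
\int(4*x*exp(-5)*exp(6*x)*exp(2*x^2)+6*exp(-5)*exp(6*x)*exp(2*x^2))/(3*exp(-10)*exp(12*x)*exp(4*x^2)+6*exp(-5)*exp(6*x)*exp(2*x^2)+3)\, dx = exp(2*x^2 + 6*x - 5)/(3*(exp(2*x^2 + 6*x - 5) + 1)) + C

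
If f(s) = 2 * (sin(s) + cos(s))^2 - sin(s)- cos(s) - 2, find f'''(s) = -16*cos(2*s) + sqrt(2)*cos(s + pi/4)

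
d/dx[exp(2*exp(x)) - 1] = 2*exp(x + 2*exp(x))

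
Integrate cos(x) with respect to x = sin(x) + C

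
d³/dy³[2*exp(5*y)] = 250*exp(5*y)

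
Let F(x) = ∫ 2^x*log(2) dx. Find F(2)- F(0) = 3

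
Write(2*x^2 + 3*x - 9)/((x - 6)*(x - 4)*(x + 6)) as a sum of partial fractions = 3/(8*(x + 6)) - 7/(4*(x - 4)) + 27/(8*(x - 6))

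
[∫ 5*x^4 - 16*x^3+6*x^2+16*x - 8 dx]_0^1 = -1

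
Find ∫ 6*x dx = 3*x^2 + C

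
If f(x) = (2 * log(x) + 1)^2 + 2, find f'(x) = (8*log(x) + 4)/x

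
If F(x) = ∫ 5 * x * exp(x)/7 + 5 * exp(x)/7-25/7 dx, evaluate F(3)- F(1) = -50/7 - 5*E/7 + 15*exp(3)/7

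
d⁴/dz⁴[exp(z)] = exp(z)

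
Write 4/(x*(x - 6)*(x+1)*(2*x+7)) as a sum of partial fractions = -32/(665*(2*x + 7)) + 4/(35*(x + 1)) + 2/(399*(x - 6)) - 2/(21*x)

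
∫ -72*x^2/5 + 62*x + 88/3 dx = -24*x^3/5 + 31*x^2 + 88*x/3 + C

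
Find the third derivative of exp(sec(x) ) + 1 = (-1 - 3/cos(x) + 5/cos(x)^2 + 6/cos(x)^3 + cos(x)^(-4))*exp(1/cos(x))*sin(x)/cos(x)^2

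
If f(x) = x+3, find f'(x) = 1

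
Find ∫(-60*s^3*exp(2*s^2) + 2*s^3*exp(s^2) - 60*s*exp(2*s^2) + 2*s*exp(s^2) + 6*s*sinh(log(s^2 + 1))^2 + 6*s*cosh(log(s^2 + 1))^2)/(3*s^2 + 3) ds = -5*exp(2*s^2) + exp(s^2)/3 + sinh(2*log(s^2 + 1))/2 + C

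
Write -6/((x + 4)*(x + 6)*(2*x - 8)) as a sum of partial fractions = -3/(20*(x + 6)) + 3/(16*(x + 4)) - 3/(80*(x - 4))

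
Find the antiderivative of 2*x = x^2 + C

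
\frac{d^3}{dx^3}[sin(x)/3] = -cos(x)/3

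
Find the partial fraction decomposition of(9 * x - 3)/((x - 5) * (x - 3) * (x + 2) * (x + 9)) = 1/(14*(x + 9)) - 3/(35*(x + 2)) - 1/(5*(x - 3)) + 3/(14*(x - 5))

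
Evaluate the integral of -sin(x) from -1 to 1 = 0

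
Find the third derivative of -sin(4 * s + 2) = 64*cos(4*s + 2)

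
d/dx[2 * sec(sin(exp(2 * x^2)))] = 8*x*exp(2*x^2)*cos(exp(2*x^2))*tan(sin(exp(2*x^2)))*sec(sin(exp(2*x^2)))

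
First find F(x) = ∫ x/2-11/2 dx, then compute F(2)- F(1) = -19/4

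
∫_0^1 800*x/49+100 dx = 5300/49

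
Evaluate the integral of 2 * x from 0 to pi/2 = pi^2/4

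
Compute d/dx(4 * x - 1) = 4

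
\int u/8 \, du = u^2/16 + C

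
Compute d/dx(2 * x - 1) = 2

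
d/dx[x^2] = 2*x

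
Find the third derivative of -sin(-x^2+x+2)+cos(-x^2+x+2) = -8*x^3*sin(-x^2 + x + 2) - 8*x^3*cos(-x^2 + x + 2) + 12*x^2*sin(-x^2 + x + 2) + 12*x^2*cos(-x^2 + x + 2) + 6*x*sin(-x^2 + x + 2) - 18*x*cos(-x^2 + x + 2) - 5*sin(-x^2 + x + 2) + 7*cos(-x^2 + x + 2)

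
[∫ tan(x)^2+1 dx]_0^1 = tan(1)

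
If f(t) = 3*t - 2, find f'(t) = 3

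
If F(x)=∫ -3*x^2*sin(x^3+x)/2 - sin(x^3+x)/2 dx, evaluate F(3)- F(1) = cos(30)/2 - cos(2)/2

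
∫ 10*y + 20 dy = 5*y^2 + 20*y + C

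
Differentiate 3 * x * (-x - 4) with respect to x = -6*x - 12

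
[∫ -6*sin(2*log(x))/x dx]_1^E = -3 + 3*cos(2)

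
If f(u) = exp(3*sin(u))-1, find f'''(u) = 3*(-9*sin(u) + 9*cos(u)^2 - 1)*exp(3*sin(u))*cos(u)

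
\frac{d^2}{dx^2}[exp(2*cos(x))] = 2*(-cos(x) - cos(2*x) + 1)*exp(2*cos(x))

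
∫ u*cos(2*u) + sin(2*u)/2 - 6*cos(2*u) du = (u/2 - 3)*sin(2*u) + C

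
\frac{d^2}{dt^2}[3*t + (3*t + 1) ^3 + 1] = 162*t + 54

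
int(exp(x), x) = exp(x) + C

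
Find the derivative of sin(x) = cos(x)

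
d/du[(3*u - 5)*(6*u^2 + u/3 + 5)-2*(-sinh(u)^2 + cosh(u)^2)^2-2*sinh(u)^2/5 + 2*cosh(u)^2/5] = 54*u^2 - 58*u + 40/3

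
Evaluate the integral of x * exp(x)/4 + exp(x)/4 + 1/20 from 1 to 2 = -E/4 + 1/20 + exp(2)/2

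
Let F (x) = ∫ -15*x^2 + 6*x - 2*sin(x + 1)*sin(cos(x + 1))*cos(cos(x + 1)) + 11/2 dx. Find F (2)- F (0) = -17 - sin(cos(1))^2 + sin(cos(3))^2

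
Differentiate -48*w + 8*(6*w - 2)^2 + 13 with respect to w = 576*w - 240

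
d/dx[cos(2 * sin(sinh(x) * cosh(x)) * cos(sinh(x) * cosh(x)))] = -(sin(sin(2*sinh(x)*cosh(x)) - 2*sinh(x)*cosh(x)) + sin(sin(2*sinh(x)*cosh(x)) + 2*sinh(x)*cosh(x)))*cosh(2*x)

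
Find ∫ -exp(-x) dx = exp(-x) + C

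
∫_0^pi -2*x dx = -pi^2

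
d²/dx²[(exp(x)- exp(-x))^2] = (4*exp(4*x) + 4)*exp(-2*x)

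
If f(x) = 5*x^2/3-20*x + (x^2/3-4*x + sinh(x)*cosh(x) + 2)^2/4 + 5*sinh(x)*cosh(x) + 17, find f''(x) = x^2*sinh(2*x)/3 + x^2/3 - 4*x*sinh(2*x) + 2*x*cosh(2*x)/3 - 4*x + (cosh(2*x) - 1)^2 + 73*sinh(2*x)/6 - 2*cosh(2*x) + 21/2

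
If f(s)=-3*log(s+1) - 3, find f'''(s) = -6/(s^3 + 3*s^2 + 3*s + 1)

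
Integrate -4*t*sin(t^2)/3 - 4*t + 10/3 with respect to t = -2*t^2 + 10*t/3 + 2*cos(t^2)/3 + C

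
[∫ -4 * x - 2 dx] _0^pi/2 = -pi^2/2 - pi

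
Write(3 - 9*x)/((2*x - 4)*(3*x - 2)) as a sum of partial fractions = 9/(8*(3*x - 2)) - 15/(8*(x - 2))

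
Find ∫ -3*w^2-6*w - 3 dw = -w^3 - 3*w^2 - 3*w + C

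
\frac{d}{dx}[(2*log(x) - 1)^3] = (24*log(x)^2 - 24*log(x) + 6)/x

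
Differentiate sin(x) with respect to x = cos(x)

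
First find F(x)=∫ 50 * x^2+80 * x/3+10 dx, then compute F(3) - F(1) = 560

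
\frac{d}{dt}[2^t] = 2^t*log(2)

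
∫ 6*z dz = 3*z^2 + C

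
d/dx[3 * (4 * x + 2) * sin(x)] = 12*x*cos(x) + 12*sin(x) + 6*cos(x)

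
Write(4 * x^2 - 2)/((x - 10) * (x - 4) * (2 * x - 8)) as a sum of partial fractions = -127/(36*(x - 4)) - 31/(6*(x - 4)^2) + 199/(36*(x - 10))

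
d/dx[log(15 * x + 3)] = 5/(5*x + 1)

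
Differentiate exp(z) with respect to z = exp(z)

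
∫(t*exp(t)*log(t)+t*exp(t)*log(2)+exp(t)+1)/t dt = (exp(t) + 1)*log(2*t) + C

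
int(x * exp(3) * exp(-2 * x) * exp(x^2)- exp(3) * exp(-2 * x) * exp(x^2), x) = exp((x - 1)^2 + 2)/2 + C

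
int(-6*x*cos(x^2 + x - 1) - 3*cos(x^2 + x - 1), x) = -3*sin(x^2 + x - 1) + C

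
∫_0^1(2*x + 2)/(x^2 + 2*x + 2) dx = -log(2) + log(5)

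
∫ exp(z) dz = exp(z) + C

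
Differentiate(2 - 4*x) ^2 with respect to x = 32*x - 16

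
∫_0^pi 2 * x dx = pi^2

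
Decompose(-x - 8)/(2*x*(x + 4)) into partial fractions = 1/(2*(x + 4)) - 1/x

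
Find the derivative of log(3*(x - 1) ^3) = 3/(x - 1)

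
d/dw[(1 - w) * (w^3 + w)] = -4*w^3 + 3*w^2 - 2*w + 1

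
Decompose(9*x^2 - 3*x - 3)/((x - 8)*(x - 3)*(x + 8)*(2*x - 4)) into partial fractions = -597/(3520*(x + 8)) + 9/(40*(x - 2)) - 69/(110*(x - 3)) + 183/(320*(x - 8))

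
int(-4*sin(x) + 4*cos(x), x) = 4*sqrt(2)*sin(x + pi/4) + C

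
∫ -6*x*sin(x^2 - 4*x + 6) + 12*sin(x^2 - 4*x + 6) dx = 3*cos((x - 2)^2 + 2) + C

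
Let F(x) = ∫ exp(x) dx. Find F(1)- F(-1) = E - exp(-1)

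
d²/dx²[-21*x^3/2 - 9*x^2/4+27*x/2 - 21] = -63*x - 9/2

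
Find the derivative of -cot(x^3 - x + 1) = (3*x^2 - 1)/sin(x^3 - x + 1)^2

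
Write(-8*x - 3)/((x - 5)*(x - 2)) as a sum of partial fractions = 19/(3*(x - 2)) - 43/(3*(x - 5))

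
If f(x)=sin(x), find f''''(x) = sin(x)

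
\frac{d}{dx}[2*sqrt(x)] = 1/sqrt(x)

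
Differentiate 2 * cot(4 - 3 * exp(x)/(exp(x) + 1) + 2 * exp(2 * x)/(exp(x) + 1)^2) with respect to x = 2*(3 - exp(x))*exp(x)/((exp(3*x) + 3*exp(2*x) + 3*exp(x) + 1)*sin(4 + 2*exp(2*x)/(exp(2*x) + 2*exp(x) + 1) - 3*exp(x)/(exp(x) + 1))^2)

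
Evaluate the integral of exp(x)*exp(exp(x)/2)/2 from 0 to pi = -exp(1/2) + exp(exp(pi)/2)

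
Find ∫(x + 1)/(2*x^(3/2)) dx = (x - 1)/sqrt(x) + C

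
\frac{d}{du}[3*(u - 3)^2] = 6*u - 18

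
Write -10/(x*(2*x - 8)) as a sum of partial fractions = -5/(4*(x - 4)) + 5/(4*x)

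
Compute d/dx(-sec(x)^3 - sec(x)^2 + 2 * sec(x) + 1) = (2 - 2/cos(x) - 3/cos(x)^2)*sin(x)/cos(x)^2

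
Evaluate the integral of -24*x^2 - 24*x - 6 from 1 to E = (-2*E - 1)^3 + 27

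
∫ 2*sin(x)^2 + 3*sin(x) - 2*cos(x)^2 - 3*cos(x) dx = -sin(2*x) - 3*sqrt(2)*sin(x + pi/4) + C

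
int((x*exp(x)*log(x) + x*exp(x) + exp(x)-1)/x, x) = (exp(x) - 1)*(log(x) + 1) + C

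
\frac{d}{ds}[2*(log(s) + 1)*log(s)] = (4*log(s) + 2)/s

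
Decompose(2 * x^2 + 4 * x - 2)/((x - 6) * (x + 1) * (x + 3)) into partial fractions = 2/(9*(x + 3)) + 2/(7*(x + 1)) + 94/(63*(x - 6))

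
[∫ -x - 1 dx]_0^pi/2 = -pi/2 - pi^2/8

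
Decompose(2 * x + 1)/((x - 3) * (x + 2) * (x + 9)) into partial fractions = -17/(84*(x + 9)) + 3/(35*(x + 2)) + 7/(60*(x - 3))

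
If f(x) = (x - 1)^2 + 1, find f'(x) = 2*x - 2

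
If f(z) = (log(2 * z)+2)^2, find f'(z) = (2*log(z) + 2*log(2) + 4)/z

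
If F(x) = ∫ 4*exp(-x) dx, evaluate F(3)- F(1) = -4*exp(-3) + 4*exp(-1)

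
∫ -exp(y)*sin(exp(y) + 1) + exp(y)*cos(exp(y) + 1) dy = sqrt(2)*sin(exp(y) + pi/4 + 1) + C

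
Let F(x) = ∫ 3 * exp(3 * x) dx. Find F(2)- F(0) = -1 + exp(6)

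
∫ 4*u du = 2*u^2 + C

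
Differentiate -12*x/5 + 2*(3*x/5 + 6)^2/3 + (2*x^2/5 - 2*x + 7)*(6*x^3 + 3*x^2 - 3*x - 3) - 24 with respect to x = 12*x^4 - 216*x^3/5 + 522*x^2/5 + 1302*x/25 - 63/5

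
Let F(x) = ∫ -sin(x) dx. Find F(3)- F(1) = cos(3) - cos(1)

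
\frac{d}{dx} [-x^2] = -2*x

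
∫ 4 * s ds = 2*s^2 + C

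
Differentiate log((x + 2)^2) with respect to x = 2/(x + 2)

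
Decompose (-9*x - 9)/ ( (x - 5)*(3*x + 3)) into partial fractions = -3/(x - 5)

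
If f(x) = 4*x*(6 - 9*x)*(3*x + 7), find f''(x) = -648*x - 360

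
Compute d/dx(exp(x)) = exp(x)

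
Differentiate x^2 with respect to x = 2*x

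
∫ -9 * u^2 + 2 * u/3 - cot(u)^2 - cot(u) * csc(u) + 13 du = -3*u^3 + u^2/3 + 14*u + cot(u) + csc(u) + C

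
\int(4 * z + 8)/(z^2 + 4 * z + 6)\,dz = 2*log((z + 2)^2 + 2) + C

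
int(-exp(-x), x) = exp(-x) + C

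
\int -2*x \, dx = -x^2 + C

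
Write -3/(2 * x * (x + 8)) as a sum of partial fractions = 3/(16*(x + 8)) - 3/(16*x)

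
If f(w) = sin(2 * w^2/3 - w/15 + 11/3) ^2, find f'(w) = (20*w - 1)*sin(4*w^2/3 - 2*w/15 + 22/3)/15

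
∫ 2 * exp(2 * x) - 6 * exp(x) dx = (exp(x) - 3)^2 + C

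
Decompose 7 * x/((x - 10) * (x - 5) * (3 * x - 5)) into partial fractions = 21/(50*(3*x - 5)) - 7/(10*(x - 5)) + 14/(25*(x - 10))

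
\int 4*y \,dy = 2*y^2 + C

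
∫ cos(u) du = sin(u) + C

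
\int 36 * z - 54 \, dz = 18*z^2 - 54*z + C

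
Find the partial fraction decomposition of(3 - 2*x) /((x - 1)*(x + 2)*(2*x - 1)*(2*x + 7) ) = -5/(27*(2*x + 7)) - 1/(5*(2*x - 1)) + 7/(45*(x + 2)) + 1/(27*(x - 1))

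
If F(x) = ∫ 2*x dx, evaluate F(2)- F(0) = 4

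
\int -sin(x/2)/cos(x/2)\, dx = 2*log(cos(x/2)) + C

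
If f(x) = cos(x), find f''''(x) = cos(x)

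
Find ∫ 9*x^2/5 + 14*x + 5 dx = 3*x^3/5 + 7*x^2 + 5*x + C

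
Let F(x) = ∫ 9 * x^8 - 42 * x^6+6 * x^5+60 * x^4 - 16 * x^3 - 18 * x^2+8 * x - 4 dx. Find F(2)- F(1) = 90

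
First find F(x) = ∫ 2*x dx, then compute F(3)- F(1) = 8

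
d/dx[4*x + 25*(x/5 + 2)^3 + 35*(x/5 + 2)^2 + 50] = 3*x^2/5 + 74*x/5 + 92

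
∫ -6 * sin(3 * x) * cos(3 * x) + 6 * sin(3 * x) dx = (cos(3*x) - 1)^2 + C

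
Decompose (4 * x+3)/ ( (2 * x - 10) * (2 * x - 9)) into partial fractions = -21/(2*x - 9) + 23/(2*(x - 5))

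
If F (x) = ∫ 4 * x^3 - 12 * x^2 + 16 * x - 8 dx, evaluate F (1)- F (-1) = -24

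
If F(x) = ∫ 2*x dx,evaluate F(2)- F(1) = 3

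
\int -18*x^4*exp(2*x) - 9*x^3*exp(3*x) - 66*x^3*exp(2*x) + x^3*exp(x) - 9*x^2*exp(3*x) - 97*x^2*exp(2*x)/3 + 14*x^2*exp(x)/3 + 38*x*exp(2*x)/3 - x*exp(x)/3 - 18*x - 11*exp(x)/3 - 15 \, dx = -(9*x^2*exp(2*x) - x*exp(x) + 9)*(3*x^2 + x*exp(x) + 5*x - 2)/3 + C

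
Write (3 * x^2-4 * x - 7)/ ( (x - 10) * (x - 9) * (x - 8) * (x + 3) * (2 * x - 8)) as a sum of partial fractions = 4/(3003*(x + 3)) - 5/(336*(x - 4)) + 153/(176*(x - 8)) - 5/(3*(x - 9)) + 253/(312*(x - 10))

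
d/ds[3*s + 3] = 3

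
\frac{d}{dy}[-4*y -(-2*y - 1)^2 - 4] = -8*y - 8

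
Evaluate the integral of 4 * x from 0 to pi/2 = pi^2/2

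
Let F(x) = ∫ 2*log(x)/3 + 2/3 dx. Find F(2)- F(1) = 4*log(2)/3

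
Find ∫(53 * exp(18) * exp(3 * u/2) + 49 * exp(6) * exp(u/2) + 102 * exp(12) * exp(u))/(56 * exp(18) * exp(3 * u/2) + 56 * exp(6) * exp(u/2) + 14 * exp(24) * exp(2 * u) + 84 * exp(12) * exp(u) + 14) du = (21*exp(u/2 + 6) + 37*exp(u + 12) - 14)/(7*(2*exp(u/2 + 6) + exp(u + 12) + 1)) + C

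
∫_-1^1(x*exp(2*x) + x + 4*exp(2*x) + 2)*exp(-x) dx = -6*exp(-1) + 6*E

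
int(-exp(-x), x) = exp(-x) + C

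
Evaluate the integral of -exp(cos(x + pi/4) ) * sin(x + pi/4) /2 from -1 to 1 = -exp(sin(pi/4 + 1))/2 + exp(cos(pi/4 + 1))/2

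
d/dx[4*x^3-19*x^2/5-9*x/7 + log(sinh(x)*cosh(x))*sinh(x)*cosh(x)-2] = 12*x^2 - 38*x/5 + log(sinh(2*x)/2)*cosh(2*x) + cosh(2*x) - 9/7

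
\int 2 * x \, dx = x^2 + C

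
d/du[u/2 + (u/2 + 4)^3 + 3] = 3*u^2/8 + 6*u + 49/2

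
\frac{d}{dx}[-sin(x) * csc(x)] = 0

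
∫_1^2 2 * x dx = 3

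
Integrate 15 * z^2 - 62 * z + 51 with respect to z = 5*z^3 - 31*z^2 + 51*z + C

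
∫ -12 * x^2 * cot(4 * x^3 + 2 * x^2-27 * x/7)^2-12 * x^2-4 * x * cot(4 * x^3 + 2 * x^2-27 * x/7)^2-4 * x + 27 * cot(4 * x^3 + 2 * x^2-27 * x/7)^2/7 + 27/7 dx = cot(x*(28*x^2 + 14*x - 27)/7) + C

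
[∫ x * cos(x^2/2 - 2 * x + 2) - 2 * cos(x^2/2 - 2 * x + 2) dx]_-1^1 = sin(1/2) - sin(9/2)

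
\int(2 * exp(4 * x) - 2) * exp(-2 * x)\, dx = 4*sinh(x)^2 + C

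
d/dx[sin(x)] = cos(x)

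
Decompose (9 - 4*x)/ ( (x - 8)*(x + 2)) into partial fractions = -17/(10*(x + 2)) - 23/(10*(x - 8))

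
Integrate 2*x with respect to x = x^2 + C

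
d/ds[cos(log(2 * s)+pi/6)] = -sin(log(s) + pi/6 + log(2))/s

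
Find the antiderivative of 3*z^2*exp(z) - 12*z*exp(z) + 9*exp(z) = 3*(z - 3)^2*exp(z) + C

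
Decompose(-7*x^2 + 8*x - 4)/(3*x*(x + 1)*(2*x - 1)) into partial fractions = -7/(9*(2*x - 1)) - 19/(9*(x + 1)) + 4/(3*x)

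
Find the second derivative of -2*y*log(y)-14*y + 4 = -2/y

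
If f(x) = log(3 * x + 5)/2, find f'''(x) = 27/(27*x^3 + 135*x^2 + 225*x + 125)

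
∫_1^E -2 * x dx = 1 - exp(2)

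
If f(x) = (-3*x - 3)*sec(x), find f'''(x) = 3*(x*sin(x)/cos(x) - 6*x*sin(x)/cos(x)^3 + sin(x)/cos(x) - 6*sin(x)/cos(x)^3 + 3 - 6/cos(x)^2)/cos(x)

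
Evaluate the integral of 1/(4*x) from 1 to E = 1/4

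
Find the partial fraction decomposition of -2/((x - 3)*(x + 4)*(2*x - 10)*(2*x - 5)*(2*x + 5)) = 4/(2475*(2*x + 5)) - 4/(325*(2*x - 5)) - 1/(2457*(x + 4)) + 1/(154*(x - 3)) - 1/(1350*(x - 5))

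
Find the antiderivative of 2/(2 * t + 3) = log(4*t + 6) + C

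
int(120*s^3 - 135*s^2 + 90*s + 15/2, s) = 30*s^4 - 45*s^3 + 45*s^2 + 15*s/2 + C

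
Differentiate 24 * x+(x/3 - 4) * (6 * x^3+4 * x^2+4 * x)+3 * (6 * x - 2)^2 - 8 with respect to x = 8*x^3 - 68*x^2 + 560*x/3 - 64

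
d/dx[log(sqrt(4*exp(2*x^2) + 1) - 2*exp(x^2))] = (-4*x*sqrt(4*exp(2*x^2) + 1)*exp(x^2) + 8*x*exp(2*x^2))/(-2*sqrt(4*exp(2*x^2) + 1)*exp(x^2) + 4*exp(2*x^2) + 1)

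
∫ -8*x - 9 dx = -4*x^2 - 9*x + C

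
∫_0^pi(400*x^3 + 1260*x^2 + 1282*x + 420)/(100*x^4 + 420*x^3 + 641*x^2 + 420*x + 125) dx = -log(5) + log(1 + (2 + 21*pi/5 + 2*pi^2)^2)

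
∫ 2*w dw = w^2 + C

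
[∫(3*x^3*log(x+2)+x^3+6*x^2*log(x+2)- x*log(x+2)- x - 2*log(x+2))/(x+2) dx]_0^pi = (-pi + pi^3)*log(2 + pi)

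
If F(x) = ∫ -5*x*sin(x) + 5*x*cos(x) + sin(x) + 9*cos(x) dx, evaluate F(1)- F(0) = -4 + 9*cos(1) + 9*sin(1)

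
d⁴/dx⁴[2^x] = 2^x*log(2)^4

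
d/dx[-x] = -1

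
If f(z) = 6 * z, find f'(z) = 6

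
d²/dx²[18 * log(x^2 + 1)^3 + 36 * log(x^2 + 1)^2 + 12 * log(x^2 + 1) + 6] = (-108*x^2*log(x^2 + 1)^2 + 288*x^2*log(x^2 + 1) + 264*x^2 + 108*log(x^2 + 1)^2 + 144*log(x^2 + 1) + 24)/(x^4 + 2*x^2 + 1)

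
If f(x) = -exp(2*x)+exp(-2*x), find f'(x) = (-2*exp(4*x) - 2)*exp(-2*x)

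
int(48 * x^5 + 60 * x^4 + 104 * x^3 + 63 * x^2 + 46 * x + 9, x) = 8*x^6 + 12*x^5 + 26*x^4 + 21*x^3 + 23*x^2 + 9*x + C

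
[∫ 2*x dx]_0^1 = 1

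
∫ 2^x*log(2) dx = 2^x + C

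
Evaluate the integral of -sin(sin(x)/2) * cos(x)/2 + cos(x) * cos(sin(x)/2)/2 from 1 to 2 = sqrt(2)*(-sin((2*sin(1) + pi)/4) + sin((2*sin(2) + pi)/4))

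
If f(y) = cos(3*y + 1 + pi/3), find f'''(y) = 27*sin(3*y + 1 + pi/3)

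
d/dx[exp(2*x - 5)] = 2*exp(2*x - 5)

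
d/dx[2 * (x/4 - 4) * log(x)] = (x*log(x) + x - 16)/(2*x)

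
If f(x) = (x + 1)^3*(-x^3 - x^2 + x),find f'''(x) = -120*x^3 - 240*x^2 - 120*x - 6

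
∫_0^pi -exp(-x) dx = -1 + exp(-pi)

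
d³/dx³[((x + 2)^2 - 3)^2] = 24*x + 48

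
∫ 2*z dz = z^2 + C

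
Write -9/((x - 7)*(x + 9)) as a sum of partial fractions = 9/(16*(x + 9)) - 9/(16*(x - 7))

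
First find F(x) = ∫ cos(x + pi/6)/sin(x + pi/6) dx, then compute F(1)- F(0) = log(sin(pi/6 + 1)) + log(2)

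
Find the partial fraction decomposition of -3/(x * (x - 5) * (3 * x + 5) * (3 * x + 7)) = 27/(308*(3*x + 7)) - 27/(200*(3*x + 5)) - 3/(2200*(x - 5)) + 3/(175*x)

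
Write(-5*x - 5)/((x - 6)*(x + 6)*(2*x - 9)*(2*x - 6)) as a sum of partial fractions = 110/(189*(2*x - 9)) - 25/(4536*(x + 6)) - 10/(81*(x - 3)) - 35/(216*(x - 6))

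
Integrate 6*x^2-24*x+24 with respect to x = 2*x^3 - 12*x^2 + 24*x + C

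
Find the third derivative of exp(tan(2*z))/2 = 4*(tan(2*z)^6 + 6*tan(2*z)^5 + 9*tan(2*z)^4 + 12*tan(2*z)^3 + 11*tan(2*z)^2 + 6*tan(2*z) + 3)*exp(tan(2*z))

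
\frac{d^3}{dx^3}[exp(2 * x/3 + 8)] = 8*exp(2*x/3 + 8)/27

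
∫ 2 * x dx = x^2 + C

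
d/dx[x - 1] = 1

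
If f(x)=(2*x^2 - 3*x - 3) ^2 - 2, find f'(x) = 16*x^3 - 36*x^2 - 6*x + 18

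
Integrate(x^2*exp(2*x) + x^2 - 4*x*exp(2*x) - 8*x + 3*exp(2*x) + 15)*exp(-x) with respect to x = 2*(x - 3)^2*sinh(x) + C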